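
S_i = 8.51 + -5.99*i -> [8.51, 2.52, -3.47, -9.46, -15.45]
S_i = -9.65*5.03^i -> [-9.65, -48.54, -244.15, -1228.09, -6177.31]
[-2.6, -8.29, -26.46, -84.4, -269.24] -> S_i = -2.60*3.19^i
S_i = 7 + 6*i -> [7, 13, 19, 25, 31]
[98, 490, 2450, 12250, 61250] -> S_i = 98*5^i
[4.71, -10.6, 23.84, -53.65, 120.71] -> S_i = 4.71*(-2.25)^i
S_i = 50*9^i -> [50, 450, 4050, 36450, 328050]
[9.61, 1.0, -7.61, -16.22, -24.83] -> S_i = 9.61 + -8.61*i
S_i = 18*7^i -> [18, 126, 882, 6174, 43218]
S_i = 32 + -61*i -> [32, -29, -90, -151, -212]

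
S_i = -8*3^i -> [-8, -24, -72, -216, -648]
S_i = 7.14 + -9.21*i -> [7.14, -2.07, -11.28, -20.49, -29.7]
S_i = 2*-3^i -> [2, -6, 18, -54, 162]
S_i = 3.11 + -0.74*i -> [3.11, 2.37, 1.63, 0.89, 0.15]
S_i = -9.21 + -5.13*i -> [-9.21, -14.34, -19.47, -24.6, -29.73]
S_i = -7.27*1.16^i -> [-7.27, -8.43, -9.78, -11.35, -13.16]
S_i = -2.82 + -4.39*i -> [-2.82, -7.21, -11.6, -15.99, -20.38]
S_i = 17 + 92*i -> [17, 109, 201, 293, 385]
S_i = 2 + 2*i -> [2, 4, 6, 8, 10]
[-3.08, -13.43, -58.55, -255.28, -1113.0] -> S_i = -3.08*4.36^i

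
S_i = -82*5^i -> [-82, -410, -2050, -10250, -51250]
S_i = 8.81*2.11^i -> [8.81, 18.59, 39.22, 82.76, 174.62]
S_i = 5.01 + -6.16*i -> [5.01, -1.15, -7.31, -13.47, -19.63]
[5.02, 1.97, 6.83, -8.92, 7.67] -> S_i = Random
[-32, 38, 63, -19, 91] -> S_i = Random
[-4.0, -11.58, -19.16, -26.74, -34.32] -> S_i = -4.00 + -7.58*i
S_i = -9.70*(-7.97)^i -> [-9.7, 77.31, -616.15, 4910.74, -39138.58]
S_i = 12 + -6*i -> [12, 6, 0, -6, -12]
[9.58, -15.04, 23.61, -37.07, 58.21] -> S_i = 9.58*(-1.57)^i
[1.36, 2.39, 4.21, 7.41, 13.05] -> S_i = 1.36*1.76^i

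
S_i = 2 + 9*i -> [2, 11, 20, 29, 38]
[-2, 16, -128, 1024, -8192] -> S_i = -2*-8^i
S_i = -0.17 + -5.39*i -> [-0.17, -5.56, -10.95, -16.34, -21.73]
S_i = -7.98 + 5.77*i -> [-7.98, -2.21, 3.56, 9.33, 15.1]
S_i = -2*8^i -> [-2, -16, -128, -1024, -8192]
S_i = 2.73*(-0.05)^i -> [2.73, -0.14, 0.01, -0.0, 0.0]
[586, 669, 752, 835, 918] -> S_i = 586 + 83*i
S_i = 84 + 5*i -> [84, 89, 94, 99, 104]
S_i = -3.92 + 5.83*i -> [-3.92, 1.91, 7.74, 13.57, 19.4]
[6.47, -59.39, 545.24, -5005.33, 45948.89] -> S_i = 6.47*(-9.18)^i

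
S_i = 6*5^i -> [6, 30, 150, 750, 3750]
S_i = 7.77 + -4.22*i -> [7.77, 3.55, -0.67, -4.89, -9.11]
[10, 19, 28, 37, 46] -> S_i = 10 + 9*i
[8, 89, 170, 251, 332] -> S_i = 8 + 81*i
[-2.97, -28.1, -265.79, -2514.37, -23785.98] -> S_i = -2.97*9.46^i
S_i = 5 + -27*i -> [5, -22, -49, -76, -103]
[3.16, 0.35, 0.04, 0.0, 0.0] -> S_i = 3.16*0.11^i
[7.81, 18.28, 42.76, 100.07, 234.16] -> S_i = 7.81*2.34^i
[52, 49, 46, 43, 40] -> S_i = 52 + -3*i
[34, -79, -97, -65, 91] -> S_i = Random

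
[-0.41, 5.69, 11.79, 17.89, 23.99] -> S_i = -0.41 + 6.10*i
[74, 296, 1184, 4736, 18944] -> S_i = 74*4^i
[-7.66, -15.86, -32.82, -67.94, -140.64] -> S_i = -7.66*2.07^i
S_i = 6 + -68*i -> [6, -62, -130, -198, -266]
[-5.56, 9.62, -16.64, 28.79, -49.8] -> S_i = -5.56*(-1.73)^i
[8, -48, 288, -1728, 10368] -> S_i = 8*-6^i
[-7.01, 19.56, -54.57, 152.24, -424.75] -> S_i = -7.01*(-2.79)^i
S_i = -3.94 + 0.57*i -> [-3.94, -3.37, -2.8, -2.23, -1.66]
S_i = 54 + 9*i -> [54, 63, 72, 81, 90]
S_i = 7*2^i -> [7, 14, 28, 56, 112]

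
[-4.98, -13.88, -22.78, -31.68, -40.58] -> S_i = -4.98 + -8.90*i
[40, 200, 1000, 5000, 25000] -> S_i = 40*5^i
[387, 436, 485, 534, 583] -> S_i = 387 + 49*i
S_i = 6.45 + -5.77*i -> [6.45, 0.68, -5.09, -10.86, -16.63]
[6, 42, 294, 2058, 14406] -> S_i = 6*7^i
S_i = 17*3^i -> [17, 51, 153, 459, 1377]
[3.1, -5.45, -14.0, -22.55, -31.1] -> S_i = 3.10 + -8.55*i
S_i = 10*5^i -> [10, 50, 250, 1250, 6250]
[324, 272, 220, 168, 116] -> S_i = 324 + -52*i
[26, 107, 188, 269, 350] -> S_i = 26 + 81*i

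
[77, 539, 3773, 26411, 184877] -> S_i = 77*7^i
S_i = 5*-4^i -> [5, -20, 80, -320, 1280]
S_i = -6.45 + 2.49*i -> [-6.45, -3.96, -1.47, 1.02, 3.51]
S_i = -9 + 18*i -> [-9, 9, 27, 45, 63]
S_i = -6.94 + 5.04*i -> [-6.94, -1.9, 3.14, 8.18, 13.22]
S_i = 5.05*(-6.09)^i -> [5.05, -30.75, 187.29, -1140.63, 6946.41]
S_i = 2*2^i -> [2, 4, 8, 16, 32]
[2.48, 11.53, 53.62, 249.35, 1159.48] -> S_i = 2.48*4.65^i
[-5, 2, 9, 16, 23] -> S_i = -5 + 7*i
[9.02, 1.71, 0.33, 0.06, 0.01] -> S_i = 9.02*0.19^i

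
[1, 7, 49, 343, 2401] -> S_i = 1*7^i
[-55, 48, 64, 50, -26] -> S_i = Random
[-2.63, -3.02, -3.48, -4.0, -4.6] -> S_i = -2.63*1.15^i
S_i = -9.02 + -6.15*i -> [-9.02, -15.17, -21.32, -27.47, -33.62]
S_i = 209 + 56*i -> [209, 265, 321, 377, 433]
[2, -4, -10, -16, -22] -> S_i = 2 + -6*i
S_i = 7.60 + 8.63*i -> [7.6, 16.23, 24.86, 33.49, 42.12]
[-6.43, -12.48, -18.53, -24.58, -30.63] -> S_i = -6.43 + -6.05*i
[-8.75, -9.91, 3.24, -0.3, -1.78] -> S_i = Random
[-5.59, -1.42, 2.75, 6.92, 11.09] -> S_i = -5.59 + 4.17*i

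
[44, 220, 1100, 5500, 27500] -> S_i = 44*5^i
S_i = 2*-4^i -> [2, -8, 32, -128, 512]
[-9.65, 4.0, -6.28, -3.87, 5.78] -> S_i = Random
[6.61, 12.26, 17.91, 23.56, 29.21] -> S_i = 6.61 + 5.65*i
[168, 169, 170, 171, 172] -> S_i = 168 + 1*i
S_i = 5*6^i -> [5, 30, 180, 1080, 6480]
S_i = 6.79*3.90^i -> [6.79, 26.48, 103.28, 402.78, 1570.83]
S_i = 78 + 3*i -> [78, 81, 84, 87, 90]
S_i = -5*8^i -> [-5, -40, -320, -2560, -20480]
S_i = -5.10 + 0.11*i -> [-5.1, -4.99, -4.88, -4.77, -4.66]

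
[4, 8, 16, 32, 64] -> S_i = 4*2^i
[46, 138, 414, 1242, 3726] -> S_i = 46*3^i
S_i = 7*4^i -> [7, 28, 112, 448, 1792]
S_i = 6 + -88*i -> [6, -82, -170, -258, -346]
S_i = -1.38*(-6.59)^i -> [-1.38, 9.09, -59.93, 394.94, -2602.68]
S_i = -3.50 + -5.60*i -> [-3.5, -9.1, -14.7, -20.3, -25.9]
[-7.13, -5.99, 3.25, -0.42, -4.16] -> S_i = Random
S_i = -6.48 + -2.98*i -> [-6.48, -9.46, -12.44, -15.42, -18.4]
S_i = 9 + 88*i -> [9, 97, 185, 273, 361]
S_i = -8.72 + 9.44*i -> [-8.72, 0.72, 10.16, 19.6, 29.04]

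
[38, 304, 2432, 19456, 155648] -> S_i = 38*8^i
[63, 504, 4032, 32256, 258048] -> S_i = 63*8^i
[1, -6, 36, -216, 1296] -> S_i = 1*-6^i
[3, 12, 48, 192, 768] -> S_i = 3*4^i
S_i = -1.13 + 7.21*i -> [-1.13, 6.08, 13.29, 20.5, 27.71]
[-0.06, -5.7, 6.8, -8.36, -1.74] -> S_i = Random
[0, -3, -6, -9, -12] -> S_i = 0 + -3*i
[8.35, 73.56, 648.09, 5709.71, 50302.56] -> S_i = 8.35*8.81^i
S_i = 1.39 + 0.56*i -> [1.39, 1.95, 2.51, 3.07, 3.63]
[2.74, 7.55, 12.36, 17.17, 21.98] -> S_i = 2.74 + 4.81*i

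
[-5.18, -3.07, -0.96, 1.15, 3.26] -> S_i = -5.18 + 2.11*i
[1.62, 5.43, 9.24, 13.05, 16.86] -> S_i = 1.62 + 3.81*i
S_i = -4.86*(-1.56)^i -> [-4.86, 7.58, -11.83, 18.45, -28.78]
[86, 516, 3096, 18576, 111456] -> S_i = 86*6^i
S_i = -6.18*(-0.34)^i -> [-6.18, 2.1, -0.71, 0.24, -0.08]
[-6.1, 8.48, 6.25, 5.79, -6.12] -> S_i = Random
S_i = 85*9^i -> [85, 765, 6885, 61965, 557685]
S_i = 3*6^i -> [3, 18, 108, 648, 3888]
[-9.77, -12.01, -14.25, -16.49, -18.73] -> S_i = -9.77 + -2.24*i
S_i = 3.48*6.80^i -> [3.48, 23.66, 160.92, 1094.22, 7440.72]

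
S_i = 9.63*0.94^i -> [9.63, 9.05, 8.51, 8.0, 7.52]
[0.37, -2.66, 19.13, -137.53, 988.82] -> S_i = 0.37*(-7.19)^i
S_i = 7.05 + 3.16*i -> [7.05, 10.21, 13.37, 16.53, 19.69]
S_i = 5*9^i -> [5, 45, 405, 3645, 32805]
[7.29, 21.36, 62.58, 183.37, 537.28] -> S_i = 7.29*2.93^i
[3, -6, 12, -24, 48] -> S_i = 3*-2^i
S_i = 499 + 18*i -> [499, 517, 535, 553, 571]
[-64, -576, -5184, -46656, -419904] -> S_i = -64*9^i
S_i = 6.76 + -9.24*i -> [6.76, -2.48, -11.72, -20.96, -30.2]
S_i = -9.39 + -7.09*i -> [-9.39, -16.48, -23.57, -30.66, -37.75]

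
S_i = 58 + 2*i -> [58, 60, 62, 64, 66]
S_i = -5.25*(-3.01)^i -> [-5.25, 15.8, -47.57, 143.17, -430.95]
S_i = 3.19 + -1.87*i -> [3.19, 1.32, -0.55, -2.42, -4.29]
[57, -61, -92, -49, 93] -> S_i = Random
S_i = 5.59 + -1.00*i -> [5.59, 4.59, 3.59, 2.59, 1.59]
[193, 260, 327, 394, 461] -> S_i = 193 + 67*i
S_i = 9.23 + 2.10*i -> [9.23, 11.33, 13.43, 15.53, 17.63]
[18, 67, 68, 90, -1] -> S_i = Random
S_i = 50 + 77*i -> [50, 127, 204, 281, 358]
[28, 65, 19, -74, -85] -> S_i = Random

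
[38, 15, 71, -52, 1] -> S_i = Random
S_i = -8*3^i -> [-8, -24, -72, -216, -648]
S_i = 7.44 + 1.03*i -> [7.44, 8.47, 9.5, 10.53, 11.56]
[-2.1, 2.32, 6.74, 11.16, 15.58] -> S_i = -2.10 + 4.42*i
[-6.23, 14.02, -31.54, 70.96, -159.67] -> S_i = -6.23*(-2.25)^i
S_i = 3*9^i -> [3, 27, 243, 2187, 19683]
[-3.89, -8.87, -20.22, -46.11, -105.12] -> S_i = -3.89*2.28^i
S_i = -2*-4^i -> [-2, 8, -32, 128, -512]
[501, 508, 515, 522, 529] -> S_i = 501 + 7*i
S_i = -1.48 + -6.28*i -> [-1.48, -7.76, -14.04, -20.32, -26.6]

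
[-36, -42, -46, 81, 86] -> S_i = Random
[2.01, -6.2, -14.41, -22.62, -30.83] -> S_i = 2.01 + -8.21*i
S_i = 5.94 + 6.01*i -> [5.94, 11.95, 17.96, 23.97, 29.98]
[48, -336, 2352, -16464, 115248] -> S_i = 48*-7^i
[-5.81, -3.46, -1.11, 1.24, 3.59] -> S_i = -5.81 + 2.35*i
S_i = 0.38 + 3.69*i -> [0.38, 4.07, 7.76, 11.45, 15.14]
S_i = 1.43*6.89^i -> [1.43, 9.85, 67.89, 467.73, 3222.65]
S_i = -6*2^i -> [-6, -12, -24, -48, -96]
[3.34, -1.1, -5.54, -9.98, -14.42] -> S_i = 3.34 + -4.44*i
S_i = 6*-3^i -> [6, -18, 54, -162, 486]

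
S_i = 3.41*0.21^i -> [3.41, 0.72, 0.15, 0.03, 0.01]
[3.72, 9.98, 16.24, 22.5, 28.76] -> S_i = 3.72 + 6.26*i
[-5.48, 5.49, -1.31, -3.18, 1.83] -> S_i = Random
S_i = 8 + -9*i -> [8, -1, -10, -19, -28]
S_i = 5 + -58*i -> [5, -53, -111, -169, -227]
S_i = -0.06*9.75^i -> [-0.06, -0.58, -5.7, -55.61, -542.21]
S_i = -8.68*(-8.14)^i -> [-8.68, 70.66, -575.13, 4681.59, -38108.1]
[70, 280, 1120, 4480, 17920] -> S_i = 70*4^i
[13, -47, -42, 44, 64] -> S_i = Random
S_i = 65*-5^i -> [65, -325, 1625, -8125, 40625]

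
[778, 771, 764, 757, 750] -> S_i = 778 + -7*i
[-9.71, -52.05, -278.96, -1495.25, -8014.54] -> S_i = -9.71*5.36^i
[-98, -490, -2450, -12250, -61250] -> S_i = -98*5^i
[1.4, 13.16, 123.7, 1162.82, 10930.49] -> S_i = 1.40*9.40^i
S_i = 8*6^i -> [8, 48, 288, 1728, 10368]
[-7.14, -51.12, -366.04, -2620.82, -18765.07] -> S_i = -7.14*7.16^i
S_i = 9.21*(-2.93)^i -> [9.21, -26.99, 79.07, -231.67, 678.78]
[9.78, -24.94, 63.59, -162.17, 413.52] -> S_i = 9.78*(-2.55)^i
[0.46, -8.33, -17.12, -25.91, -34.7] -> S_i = 0.46 + -8.79*i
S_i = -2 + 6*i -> [-2, 4, 10, 16, 22]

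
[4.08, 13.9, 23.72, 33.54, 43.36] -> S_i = 4.08 + 9.82*i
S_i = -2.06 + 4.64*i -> [-2.06, 2.58, 7.22, 11.86, 16.5]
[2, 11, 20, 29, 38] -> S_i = 2 + 9*i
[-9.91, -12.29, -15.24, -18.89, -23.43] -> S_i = -9.91*1.24^i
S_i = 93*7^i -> [93, 651, 4557, 31899, 223293]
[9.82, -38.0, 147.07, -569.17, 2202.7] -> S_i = 9.82*(-3.87)^i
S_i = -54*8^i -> [-54, -432, -3456, -27648, -221184]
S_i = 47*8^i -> [47, 376, 3008, 24064, 192512]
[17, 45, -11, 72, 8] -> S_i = Random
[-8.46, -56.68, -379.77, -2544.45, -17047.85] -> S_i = -8.46*6.70^i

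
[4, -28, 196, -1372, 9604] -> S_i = 4*-7^i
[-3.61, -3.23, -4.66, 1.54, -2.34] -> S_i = Random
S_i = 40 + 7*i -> [40, 47, 54, 61, 68]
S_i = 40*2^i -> [40, 80, 160, 320, 640]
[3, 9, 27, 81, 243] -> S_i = 3*3^i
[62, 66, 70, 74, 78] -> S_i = 62 + 4*i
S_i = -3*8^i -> [-3, -24, -192, -1536, -12288]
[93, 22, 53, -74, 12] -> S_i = Random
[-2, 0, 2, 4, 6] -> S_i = -2 + 2*i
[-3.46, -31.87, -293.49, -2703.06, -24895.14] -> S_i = -3.46*9.21^i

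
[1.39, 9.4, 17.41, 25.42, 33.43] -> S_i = 1.39 + 8.01*i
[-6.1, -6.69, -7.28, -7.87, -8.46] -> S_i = -6.10 + -0.59*i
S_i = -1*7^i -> [-1, -7, -49, -343, -2401]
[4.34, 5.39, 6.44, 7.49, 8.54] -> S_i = 4.34 + 1.05*i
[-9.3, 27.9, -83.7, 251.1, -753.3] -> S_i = -9.30*(-3.00)^i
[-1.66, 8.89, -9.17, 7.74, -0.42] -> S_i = Random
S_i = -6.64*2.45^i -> [-6.64, -16.27, -39.86, -97.65, -239.24]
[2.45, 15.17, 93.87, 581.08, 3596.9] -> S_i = 2.45*6.19^i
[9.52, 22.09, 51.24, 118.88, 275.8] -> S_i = 9.52*2.32^i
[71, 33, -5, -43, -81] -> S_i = 71 + -38*i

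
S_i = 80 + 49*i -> [80, 129, 178, 227, 276]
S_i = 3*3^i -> [3, 9, 27, 81, 243]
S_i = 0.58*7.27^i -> [0.58, 4.22, 30.65, 222.86, 1620.19]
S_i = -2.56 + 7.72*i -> [-2.56, 5.16, 12.88, 20.6, 28.32]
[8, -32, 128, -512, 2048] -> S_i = 8*-4^i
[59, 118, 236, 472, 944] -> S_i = 59*2^i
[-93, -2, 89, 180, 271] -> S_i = -93 + 91*i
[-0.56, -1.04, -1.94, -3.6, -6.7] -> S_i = -0.56*1.86^i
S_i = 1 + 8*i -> [1, 9, 17, 25, 33]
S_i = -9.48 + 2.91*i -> [-9.48, -6.57, -3.66, -0.75, 2.16]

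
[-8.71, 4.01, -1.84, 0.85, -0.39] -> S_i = -8.71*(-0.46)^i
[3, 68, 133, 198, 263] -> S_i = 3 + 65*i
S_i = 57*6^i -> [57, 342, 2052, 12312, 73872]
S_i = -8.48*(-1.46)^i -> [-8.48, 12.38, -18.08, 26.39, -38.53]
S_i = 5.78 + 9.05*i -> [5.78, 14.83, 23.88, 32.93, 41.98]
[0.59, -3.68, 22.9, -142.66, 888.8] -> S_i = 0.59*(-6.23)^i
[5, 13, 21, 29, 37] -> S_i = 5 + 8*i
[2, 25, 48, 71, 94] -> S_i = 2 + 23*i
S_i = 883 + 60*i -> [883, 943, 1003, 1063, 1123]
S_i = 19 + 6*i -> [19, 25, 31, 37, 43]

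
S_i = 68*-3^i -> [68, -204, 612, -1836, 5508]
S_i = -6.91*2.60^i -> [-6.91, -17.97, -46.71, -121.45, -315.77]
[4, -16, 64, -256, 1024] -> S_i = 4*-4^i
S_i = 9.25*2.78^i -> [9.25, 25.72, 71.49, 198.74, 552.49]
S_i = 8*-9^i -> [8, -72, 648, -5832, 52488]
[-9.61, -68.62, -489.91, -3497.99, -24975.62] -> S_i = -9.61*7.14^i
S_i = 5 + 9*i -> [5, 14, 23, 32, 41]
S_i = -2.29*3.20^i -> [-2.29, -7.33, -23.45, -75.04, -240.12]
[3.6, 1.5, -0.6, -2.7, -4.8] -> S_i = 3.60 + -2.10*i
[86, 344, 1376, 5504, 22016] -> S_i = 86*4^i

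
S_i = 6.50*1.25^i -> [6.5, 8.12, 10.16, 12.7, 15.87]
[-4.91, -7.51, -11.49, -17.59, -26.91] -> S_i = -4.91*1.53^i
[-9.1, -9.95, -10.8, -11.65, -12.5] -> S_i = -9.10 + -0.85*i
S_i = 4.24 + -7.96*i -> [4.24, -3.72, -11.68, -19.64, -27.6]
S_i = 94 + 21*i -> [94, 115, 136, 157, 178]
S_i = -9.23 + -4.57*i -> [-9.23, -13.8, -18.37, -22.94, -27.51]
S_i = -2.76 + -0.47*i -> [-2.76, -3.23, -3.7, -4.17, -4.64]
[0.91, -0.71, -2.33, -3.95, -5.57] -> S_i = 0.91 + -1.62*i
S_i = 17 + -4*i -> [17, 13, 9, 5, 1]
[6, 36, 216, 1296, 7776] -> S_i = 6*6^i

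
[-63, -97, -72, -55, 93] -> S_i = Random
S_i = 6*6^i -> [6, 36, 216, 1296, 7776]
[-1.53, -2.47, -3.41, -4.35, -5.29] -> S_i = -1.53 + -0.94*i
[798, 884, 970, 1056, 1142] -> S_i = 798 + 86*i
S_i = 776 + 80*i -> [776, 856, 936, 1016, 1096]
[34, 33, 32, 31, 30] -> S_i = 34 + -1*i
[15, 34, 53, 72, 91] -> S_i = 15 + 19*i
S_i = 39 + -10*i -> [39, 29, 19, 9, -1]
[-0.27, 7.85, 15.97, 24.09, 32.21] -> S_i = -0.27 + 8.12*i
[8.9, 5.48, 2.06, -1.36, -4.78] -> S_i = 8.90 + -3.42*i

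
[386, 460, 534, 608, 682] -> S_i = 386 + 74*i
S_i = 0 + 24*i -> [0, 24, 48, 72, 96]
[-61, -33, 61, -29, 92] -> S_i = Random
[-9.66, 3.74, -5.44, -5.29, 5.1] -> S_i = Random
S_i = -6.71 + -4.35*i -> [-6.71, -11.06, -15.41, -19.76, -24.11]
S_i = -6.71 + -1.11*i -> [-6.71, -7.82, -8.93, -10.04, -11.15]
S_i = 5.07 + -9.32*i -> [5.07, -4.25, -13.57, -22.89, -32.21]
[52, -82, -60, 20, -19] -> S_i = Random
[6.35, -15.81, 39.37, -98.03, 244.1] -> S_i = 6.35*(-2.49)^i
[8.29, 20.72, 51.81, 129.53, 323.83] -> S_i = 8.29*2.50^i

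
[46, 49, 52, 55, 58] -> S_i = 46 + 3*i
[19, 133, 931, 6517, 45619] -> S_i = 19*7^i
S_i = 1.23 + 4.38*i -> [1.23, 5.61, 9.99, 14.37, 18.75]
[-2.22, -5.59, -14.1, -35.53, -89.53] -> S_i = -2.22*2.52^i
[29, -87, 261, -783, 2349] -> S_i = 29*-3^i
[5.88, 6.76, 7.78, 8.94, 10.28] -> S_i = 5.88*1.15^i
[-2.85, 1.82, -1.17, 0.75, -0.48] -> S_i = -2.85*(-0.64)^i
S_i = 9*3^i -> [9, 27, 81, 243, 729]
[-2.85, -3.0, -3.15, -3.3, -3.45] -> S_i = -2.85 + -0.15*i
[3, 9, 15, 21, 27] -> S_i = 3 + 6*i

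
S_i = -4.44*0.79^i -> [-4.44, -3.51, -2.77, -2.19, -1.73]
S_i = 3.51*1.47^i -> [3.51, 5.16, 7.58, 11.15, 16.39]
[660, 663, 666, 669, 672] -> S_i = 660 + 3*i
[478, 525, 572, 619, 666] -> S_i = 478 + 47*i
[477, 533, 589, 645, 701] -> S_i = 477 + 56*i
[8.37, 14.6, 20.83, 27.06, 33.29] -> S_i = 8.37 + 6.23*i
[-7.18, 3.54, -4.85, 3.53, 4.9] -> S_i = Random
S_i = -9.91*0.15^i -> [-9.91, -1.49, -0.22, -0.03, -0.01]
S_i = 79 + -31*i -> [79, 48, 17, -14, -45]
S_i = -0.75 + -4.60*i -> [-0.75, -5.35, -9.95, -14.55, -19.15]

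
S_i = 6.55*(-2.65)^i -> [6.55, -17.36, 46.0, -121.89, 323.02]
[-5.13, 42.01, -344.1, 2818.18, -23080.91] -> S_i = -5.13*(-8.19)^i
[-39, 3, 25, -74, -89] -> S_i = Random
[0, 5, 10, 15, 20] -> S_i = 0 + 5*i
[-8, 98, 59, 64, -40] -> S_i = Random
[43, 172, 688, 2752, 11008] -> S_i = 43*4^i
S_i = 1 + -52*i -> [1, -51, -103, -155, -207]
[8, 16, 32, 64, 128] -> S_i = 8*2^i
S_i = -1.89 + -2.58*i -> [-1.89, -4.47, -7.05, -9.63, -12.21]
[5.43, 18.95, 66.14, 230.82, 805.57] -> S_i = 5.43*3.49^i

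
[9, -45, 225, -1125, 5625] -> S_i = 9*-5^i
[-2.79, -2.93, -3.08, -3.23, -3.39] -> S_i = -2.79*1.05^i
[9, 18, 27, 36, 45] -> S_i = 9 + 9*i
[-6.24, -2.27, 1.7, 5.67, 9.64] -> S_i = -6.24 + 3.97*i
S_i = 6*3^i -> [6, 18, 54, 162, 486]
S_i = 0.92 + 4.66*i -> [0.92, 5.58, 10.24, 14.9, 19.56]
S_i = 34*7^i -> [34, 238, 1666, 11662, 81634]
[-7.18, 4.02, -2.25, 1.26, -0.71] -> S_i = -7.18*(-0.56)^i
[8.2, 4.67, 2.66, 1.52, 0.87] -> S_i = 8.20*0.57^i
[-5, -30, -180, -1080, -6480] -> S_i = -5*6^i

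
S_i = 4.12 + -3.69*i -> [4.12, 0.43, -3.26, -6.95, -10.64]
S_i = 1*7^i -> [1, 7, 49, 343, 2401]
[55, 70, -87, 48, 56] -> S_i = Random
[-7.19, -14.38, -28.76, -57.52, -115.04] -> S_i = -7.19*2.00^i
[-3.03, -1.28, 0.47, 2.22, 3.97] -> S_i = -3.03 + 1.75*i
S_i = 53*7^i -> [53, 371, 2597, 18179, 127253]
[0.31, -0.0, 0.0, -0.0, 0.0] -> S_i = 0.31*(-0.01)^i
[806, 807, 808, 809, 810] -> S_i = 806 + 1*i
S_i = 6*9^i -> [6, 54, 486, 4374, 39366]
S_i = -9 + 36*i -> [-9, 27, 63, 99, 135]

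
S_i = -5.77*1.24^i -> [-5.77, -7.15, -8.87, -11.0, -13.64]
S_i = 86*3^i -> [86, 258, 774, 2322, 6966]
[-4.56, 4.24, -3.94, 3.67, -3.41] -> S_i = -4.56*(-0.93)^i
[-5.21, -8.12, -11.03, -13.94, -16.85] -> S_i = -5.21 + -2.91*i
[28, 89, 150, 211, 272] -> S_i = 28 + 61*i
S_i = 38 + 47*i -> [38, 85, 132, 179, 226]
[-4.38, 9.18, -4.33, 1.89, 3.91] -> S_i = Random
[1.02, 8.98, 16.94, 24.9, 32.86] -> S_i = 1.02 + 7.96*i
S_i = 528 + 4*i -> [528, 532, 536, 540, 544]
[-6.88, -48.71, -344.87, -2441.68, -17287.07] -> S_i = -6.88*7.08^i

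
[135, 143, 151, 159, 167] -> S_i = 135 + 8*i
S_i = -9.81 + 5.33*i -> [-9.81, -4.48, 0.85, 6.18, 11.51]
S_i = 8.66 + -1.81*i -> [8.66, 6.85, 5.04, 3.23, 1.42]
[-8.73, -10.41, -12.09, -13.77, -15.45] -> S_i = -8.73 + -1.68*i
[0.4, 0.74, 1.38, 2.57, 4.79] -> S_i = 0.40*1.86^i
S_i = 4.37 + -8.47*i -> [4.37, -4.1, -12.57, -21.04, -29.51]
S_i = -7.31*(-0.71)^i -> [-7.31, 5.19, -3.68, 2.62, -1.86]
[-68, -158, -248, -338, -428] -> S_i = -68 + -90*i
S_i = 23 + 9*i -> [23, 32, 41, 50, 59]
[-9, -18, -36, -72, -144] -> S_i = -9*2^i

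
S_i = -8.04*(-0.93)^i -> [-8.04, 7.48, -6.95, 6.47, -6.01]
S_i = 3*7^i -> [3, 21, 147, 1029, 7203]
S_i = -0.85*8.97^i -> [-0.85, -7.62, -68.39, -613.47, -5502.86]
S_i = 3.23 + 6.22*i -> [3.23, 9.45, 15.67, 21.89, 28.11]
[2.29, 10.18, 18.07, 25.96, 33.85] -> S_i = 2.29 + 7.89*i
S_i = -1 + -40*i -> [-1, -41, -81, -121, -161]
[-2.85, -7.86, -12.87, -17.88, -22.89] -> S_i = -2.85 + -5.01*i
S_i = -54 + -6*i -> [-54, -60, -66, -72, -78]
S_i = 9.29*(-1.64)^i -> [9.29, -15.24, 24.99, -40.98, 67.2]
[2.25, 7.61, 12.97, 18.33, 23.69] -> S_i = 2.25 + 5.36*i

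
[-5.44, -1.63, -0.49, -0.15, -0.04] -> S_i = -5.44*0.30^i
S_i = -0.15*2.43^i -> [-0.15, -0.36, -0.89, -2.15, -5.23]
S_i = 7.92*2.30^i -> [7.92, 18.22, 41.9, 96.36, 221.63]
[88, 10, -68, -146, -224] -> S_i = 88 + -78*i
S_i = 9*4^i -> [9, 36, 144, 576, 2304]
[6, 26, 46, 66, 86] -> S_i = 6 + 20*i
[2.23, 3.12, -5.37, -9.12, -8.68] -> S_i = Random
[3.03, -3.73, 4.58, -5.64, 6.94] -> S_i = 3.03*(-1.23)^i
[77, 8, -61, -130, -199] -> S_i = 77 + -69*i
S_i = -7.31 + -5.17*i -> [-7.31, -12.48, -17.65, -22.82, -27.99]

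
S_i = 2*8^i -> [2, 16, 128, 1024, 8192]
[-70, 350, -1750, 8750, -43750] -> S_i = -70*-5^i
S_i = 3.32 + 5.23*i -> [3.32, 8.55, 13.78, 19.01, 24.24]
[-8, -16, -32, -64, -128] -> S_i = -8*2^i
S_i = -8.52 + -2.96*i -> [-8.52, -11.48, -14.44, -17.4, -20.36]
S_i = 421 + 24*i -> [421, 445, 469, 493, 517]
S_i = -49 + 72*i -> [-49, 23, 95, 167, 239]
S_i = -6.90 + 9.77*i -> [-6.9, 2.87, 12.64, 22.41, 32.18]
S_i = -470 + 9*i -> [-470, -461, -452, -443, -434]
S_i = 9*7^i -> [9, 63, 441, 3087, 21609]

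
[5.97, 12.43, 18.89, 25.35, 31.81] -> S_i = 5.97 + 6.46*i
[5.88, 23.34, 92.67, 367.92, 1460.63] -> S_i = 5.88*3.97^i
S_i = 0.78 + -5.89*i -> [0.78, -5.11, -11.0, -16.89, -22.78]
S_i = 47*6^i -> [47, 282, 1692, 10152, 60912]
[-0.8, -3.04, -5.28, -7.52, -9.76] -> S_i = -0.80 + -2.24*i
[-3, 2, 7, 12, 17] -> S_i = -3 + 5*i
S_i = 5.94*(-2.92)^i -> [5.94, -17.34, 50.65, -147.89, 431.84]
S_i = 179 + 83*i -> [179, 262, 345, 428, 511]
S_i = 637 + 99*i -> [637, 736, 835, 934, 1033]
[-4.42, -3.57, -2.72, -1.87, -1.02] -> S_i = -4.42 + 0.85*i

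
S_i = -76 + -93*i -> [-76, -169, -262, -355, -448]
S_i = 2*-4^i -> [2, -8, 32, -128, 512]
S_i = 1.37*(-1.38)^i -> [1.37, -1.89, 2.61, -3.6, 4.97]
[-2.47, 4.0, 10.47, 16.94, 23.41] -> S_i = -2.47 + 6.47*i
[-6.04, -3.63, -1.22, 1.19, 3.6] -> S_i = -6.04 + 2.41*i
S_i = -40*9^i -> [-40, -360, -3240, -29160, -262440]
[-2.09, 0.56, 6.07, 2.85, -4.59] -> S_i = Random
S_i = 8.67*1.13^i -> [8.67, 9.8, 11.07, 12.51, 14.14]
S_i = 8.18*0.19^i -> [8.18, 1.55, 0.3, 0.06, 0.01]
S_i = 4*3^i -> [4, 12, 36, 108, 324]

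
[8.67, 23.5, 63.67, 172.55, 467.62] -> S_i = 8.67*2.71^i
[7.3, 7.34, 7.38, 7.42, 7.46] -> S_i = 7.30 + 0.04*i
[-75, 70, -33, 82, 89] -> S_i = Random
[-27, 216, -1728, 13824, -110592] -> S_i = -27*-8^i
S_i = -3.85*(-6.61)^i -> [-3.85, 25.45, -168.21, 1111.9, -7349.65]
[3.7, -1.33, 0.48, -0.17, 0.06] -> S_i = 3.70*(-0.36)^i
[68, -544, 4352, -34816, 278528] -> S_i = 68*-8^i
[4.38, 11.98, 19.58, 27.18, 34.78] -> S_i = 4.38 + 7.60*i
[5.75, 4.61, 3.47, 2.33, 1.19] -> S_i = 5.75 + -1.14*i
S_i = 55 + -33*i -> [55, 22, -11, -44, -77]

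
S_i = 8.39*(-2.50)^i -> [8.39, -20.98, 52.44, -131.09, 327.73]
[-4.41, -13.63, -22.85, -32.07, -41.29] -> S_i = -4.41 + -9.22*i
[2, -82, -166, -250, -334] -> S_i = 2 + -84*i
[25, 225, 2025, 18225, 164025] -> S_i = 25*9^i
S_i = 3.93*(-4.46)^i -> [3.93, -17.53, 78.17, -348.66, 1555.01]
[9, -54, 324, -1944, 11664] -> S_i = 9*-6^i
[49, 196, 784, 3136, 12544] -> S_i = 49*4^i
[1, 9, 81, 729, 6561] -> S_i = 1*9^i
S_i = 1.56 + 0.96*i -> [1.56, 2.52, 3.48, 4.44, 5.4]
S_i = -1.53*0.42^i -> [-1.53, -0.64, -0.27, -0.11, -0.05]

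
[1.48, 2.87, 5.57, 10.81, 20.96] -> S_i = 1.48*1.94^i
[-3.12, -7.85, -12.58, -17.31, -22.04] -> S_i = -3.12 + -4.73*i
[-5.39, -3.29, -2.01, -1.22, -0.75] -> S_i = -5.39*0.61^i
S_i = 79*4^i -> [79, 316, 1264, 5056, 20224]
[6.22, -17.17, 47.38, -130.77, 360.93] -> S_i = 6.22*(-2.76)^i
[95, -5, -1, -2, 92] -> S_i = Random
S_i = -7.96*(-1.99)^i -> [-7.96, 15.84, -31.52, 62.73, -124.83]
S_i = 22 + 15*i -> [22, 37, 52, 67, 82]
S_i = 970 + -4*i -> [970, 966, 962, 958, 954]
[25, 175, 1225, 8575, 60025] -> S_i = 25*7^i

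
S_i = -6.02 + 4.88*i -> [-6.02, -1.14, 3.74, 8.62, 13.5]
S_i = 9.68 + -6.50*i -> [9.68, 3.18, -3.32, -9.82, -16.32]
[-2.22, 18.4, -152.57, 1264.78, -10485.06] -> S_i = -2.22*(-8.29)^i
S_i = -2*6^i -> [-2, -12, -72, -432, -2592]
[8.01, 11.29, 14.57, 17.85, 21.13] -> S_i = 8.01 + 3.28*i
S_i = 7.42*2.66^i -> [7.42, 19.74, 52.5, 139.65, 371.48]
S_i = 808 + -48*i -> [808, 760, 712, 664, 616]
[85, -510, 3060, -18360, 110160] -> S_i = 85*-6^i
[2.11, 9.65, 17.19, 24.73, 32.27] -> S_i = 2.11 + 7.54*i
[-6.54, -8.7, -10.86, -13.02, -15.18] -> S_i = -6.54 + -2.16*i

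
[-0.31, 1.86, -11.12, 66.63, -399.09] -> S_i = -0.31*(-5.99)^i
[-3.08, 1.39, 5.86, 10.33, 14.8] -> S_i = -3.08 + 4.47*i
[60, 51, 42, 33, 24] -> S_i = 60 + -9*i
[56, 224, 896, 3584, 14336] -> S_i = 56*4^i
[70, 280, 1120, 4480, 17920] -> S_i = 70*4^i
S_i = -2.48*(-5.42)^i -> [-2.48, 13.44, -72.85, 394.87, -2140.17]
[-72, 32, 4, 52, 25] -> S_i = Random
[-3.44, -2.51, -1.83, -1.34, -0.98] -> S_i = -3.44*0.73^i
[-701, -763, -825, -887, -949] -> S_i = -701 + -62*i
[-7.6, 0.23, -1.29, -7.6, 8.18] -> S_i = Random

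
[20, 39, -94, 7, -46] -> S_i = Random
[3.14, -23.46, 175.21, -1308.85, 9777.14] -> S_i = 3.14*(-7.47)^i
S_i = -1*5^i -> [-1, -5, -25, -125, -625]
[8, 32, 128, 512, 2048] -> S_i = 8*4^i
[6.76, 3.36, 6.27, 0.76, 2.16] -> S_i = Random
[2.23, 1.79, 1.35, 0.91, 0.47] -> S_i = 2.23 + -0.44*i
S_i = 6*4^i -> [6, 24, 96, 384, 1536]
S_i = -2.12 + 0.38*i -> [-2.12, -1.74, -1.36, -0.98, -0.6]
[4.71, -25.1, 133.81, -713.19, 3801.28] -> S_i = 4.71*(-5.33)^i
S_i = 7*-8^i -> [7, -56, 448, -3584, 28672]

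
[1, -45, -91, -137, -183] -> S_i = 1 + -46*i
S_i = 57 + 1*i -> [57, 58, 59, 60, 61]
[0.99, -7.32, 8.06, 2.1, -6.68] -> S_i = Random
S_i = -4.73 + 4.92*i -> [-4.73, 0.19, 5.11, 10.03, 14.95]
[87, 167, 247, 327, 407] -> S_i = 87 + 80*i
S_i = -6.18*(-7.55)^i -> [-6.18, 46.66, -352.28, 2659.68, -20080.58]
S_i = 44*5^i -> [44, 220, 1100, 5500, 27500]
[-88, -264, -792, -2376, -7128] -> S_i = -88*3^i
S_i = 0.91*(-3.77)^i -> [0.91, -3.43, 12.93, -48.76, 183.83]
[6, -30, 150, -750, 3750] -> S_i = 6*-5^i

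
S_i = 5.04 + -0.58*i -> [5.04, 4.46, 3.88, 3.3, 2.72]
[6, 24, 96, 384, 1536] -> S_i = 6*4^i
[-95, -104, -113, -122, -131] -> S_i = -95 + -9*i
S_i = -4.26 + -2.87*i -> [-4.26, -7.13, -10.0, -12.87, -15.74]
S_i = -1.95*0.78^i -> [-1.95, -1.52, -1.19, -0.93, -0.72]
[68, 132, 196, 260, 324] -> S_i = 68 + 64*i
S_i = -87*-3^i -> [-87, 261, -783, 2349, -7047]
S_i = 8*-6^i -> [8, -48, 288, -1728, 10368]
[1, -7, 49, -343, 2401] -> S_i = 1*-7^i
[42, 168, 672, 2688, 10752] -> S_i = 42*4^i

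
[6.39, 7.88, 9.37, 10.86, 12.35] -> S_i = 6.39 + 1.49*i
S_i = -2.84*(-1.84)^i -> [-2.84, 5.23, -9.62, 17.69, -32.55]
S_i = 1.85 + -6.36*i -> [1.85, -4.51, -10.87, -17.23, -23.59]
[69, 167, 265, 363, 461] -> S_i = 69 + 98*i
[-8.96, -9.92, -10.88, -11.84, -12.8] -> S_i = -8.96 + -0.96*i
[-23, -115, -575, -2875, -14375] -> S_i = -23*5^i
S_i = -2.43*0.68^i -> [-2.43, -1.65, -1.12, -0.76, -0.52]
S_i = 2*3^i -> [2, 6, 18, 54, 162]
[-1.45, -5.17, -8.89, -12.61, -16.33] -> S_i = -1.45 + -3.72*i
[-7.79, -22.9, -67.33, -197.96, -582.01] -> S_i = -7.79*2.94^i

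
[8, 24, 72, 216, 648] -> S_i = 8*3^i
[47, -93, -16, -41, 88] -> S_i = Random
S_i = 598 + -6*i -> [598, 592, 586, 580, 574]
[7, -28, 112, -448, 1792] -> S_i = 7*-4^i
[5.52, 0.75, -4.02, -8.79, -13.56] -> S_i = 5.52 + -4.77*i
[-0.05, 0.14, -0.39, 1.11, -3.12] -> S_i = -0.05*(-2.81)^i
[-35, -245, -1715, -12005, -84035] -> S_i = -35*7^i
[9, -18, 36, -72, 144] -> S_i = 9*-2^i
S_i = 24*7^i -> [24, 168, 1176, 8232, 57624]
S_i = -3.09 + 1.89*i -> [-3.09, -1.2, 0.69, 2.58, 4.47]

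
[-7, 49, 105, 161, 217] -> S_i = -7 + 56*i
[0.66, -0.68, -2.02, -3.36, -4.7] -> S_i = 0.66 + -1.34*i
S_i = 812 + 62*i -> [812, 874, 936, 998, 1060]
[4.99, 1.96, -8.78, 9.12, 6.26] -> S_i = Random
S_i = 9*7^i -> [9, 63, 441, 3087, 21609]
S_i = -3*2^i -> [-3, -6, -12, -24, -48]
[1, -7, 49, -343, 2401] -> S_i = 1*-7^i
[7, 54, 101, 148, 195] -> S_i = 7 + 47*i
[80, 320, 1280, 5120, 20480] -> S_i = 80*4^i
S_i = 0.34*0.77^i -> [0.34, 0.26, 0.2, 0.16, 0.12]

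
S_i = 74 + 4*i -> [74, 78, 82, 86, 90]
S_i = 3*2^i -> [3, 6, 12, 24, 48]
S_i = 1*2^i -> [1, 2, 4, 8, 16]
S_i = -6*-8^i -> [-6, 48, -384, 3072, -24576]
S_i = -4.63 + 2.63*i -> [-4.63, -2.0, 0.63, 3.26, 5.89]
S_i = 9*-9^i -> [9, -81, 729, -6561, 59049]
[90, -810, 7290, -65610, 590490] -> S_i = 90*-9^i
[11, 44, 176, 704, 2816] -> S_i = 11*4^i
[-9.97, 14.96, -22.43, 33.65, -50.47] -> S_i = -9.97*(-1.50)^i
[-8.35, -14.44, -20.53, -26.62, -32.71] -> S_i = -8.35 + -6.09*i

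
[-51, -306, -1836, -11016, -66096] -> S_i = -51*6^i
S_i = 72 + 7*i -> [72, 79, 86, 93, 100]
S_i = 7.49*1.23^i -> [7.49, 9.21, 11.33, 13.94, 17.14]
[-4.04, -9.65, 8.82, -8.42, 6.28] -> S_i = Random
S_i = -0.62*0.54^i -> [-0.62, -0.33, -0.18, -0.1, -0.05]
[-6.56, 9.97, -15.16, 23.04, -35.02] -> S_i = -6.56*(-1.52)^i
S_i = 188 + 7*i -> [188, 195, 202, 209, 216]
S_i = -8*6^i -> [-8, -48, -288, -1728, -10368]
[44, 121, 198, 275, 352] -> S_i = 44 + 77*i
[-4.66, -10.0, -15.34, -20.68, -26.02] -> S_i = -4.66 + -5.34*i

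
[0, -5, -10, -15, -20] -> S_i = 0 + -5*i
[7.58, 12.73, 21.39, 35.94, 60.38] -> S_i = 7.58*1.68^i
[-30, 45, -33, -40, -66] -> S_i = Random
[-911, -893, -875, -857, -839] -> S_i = -911 + 18*i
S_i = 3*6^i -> [3, 18, 108, 648, 3888]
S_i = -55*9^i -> [-55, -495, -4455, -40095, -360855]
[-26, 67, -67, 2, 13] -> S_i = Random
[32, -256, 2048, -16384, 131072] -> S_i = 32*-8^i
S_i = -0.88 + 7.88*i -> [-0.88, 7.0, 14.88, 22.76, 30.64]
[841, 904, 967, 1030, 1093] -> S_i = 841 + 63*i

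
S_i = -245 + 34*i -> [-245, -211, -177, -143, -109]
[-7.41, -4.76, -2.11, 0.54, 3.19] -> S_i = -7.41 + 2.65*i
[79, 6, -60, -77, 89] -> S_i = Random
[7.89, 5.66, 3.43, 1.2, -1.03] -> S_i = 7.89 + -2.23*i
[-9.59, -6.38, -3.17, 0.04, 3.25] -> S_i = -9.59 + 3.21*i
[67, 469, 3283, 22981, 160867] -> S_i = 67*7^i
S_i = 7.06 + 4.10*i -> [7.06, 11.16, 15.26, 19.36, 23.46]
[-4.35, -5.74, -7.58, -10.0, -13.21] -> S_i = -4.35*1.32^i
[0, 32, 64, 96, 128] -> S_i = 0 + 32*i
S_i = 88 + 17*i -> [88, 105, 122, 139, 156]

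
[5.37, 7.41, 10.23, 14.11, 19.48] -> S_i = 5.37*1.38^i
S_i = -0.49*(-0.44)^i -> [-0.49, 0.22, -0.09, 0.04, -0.02]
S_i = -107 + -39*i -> [-107, -146, -185, -224, -263]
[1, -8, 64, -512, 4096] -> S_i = 1*-8^i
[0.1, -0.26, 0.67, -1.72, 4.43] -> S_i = 0.10*(-2.58)^i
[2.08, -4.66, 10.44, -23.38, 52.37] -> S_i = 2.08*(-2.24)^i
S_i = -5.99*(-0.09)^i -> [-5.99, 0.54, -0.05, 0.0, -0.0]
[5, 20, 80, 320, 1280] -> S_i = 5*4^i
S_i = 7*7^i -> [7, 49, 343, 2401, 16807]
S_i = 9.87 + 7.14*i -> [9.87, 17.01, 24.15, 31.29, 38.43]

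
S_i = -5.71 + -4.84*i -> [-5.71, -10.55, -15.39, -20.23, -25.07]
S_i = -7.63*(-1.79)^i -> [-7.63, 13.66, -24.45, 43.76, -78.33]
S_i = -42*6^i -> [-42, -252, -1512, -9072, -54432]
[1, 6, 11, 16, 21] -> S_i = 1 + 5*i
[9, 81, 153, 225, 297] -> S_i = 9 + 72*i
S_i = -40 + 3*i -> [-40, -37, -34, -31, -28]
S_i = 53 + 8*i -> [53, 61, 69, 77, 85]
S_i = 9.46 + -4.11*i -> [9.46, 5.35, 1.24, -2.87, -6.98]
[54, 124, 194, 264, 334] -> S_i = 54 + 70*i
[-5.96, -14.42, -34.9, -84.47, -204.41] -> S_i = -5.96*2.42^i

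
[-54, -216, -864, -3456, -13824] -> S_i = -54*4^i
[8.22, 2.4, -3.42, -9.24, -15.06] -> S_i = 8.22 + -5.82*i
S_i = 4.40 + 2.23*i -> [4.4, 6.63, 8.86, 11.09, 13.32]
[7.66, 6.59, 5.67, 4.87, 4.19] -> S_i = 7.66*0.86^i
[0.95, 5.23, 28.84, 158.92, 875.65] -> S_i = 0.95*5.51^i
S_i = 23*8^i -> [23, 184, 1472, 11776, 94208]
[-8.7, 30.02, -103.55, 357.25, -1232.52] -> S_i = -8.70*(-3.45)^i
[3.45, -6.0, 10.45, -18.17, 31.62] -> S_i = 3.45*(-1.74)^i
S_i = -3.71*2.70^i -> [-3.71, -10.02, -27.05, -73.02, -197.16]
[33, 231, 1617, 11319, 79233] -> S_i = 33*7^i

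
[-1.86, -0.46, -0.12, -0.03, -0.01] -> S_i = -1.86*0.25^i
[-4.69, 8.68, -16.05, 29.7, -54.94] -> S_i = -4.69*(-1.85)^i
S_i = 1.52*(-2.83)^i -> [1.52, -4.3, 12.17, -34.45, 97.5]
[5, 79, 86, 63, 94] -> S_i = Random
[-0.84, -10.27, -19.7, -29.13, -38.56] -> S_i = -0.84 + -9.43*i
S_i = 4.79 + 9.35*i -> [4.79, 14.14, 23.49, 32.84, 42.19]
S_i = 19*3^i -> [19, 57, 171, 513, 1539]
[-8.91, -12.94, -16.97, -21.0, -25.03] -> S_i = -8.91 + -4.03*i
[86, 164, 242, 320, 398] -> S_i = 86 + 78*i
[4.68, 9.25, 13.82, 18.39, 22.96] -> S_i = 4.68 + 4.57*i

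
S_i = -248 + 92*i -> [-248, -156, -64, 28, 120]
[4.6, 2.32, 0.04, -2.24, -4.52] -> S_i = 4.60 + -2.28*i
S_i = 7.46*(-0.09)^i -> [7.46, -0.67, 0.06, -0.01, 0.0]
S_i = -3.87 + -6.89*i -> [-3.87, -10.76, -17.65, -24.54, -31.43]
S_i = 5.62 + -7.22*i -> [5.62, -1.6, -8.82, -16.04, -23.26]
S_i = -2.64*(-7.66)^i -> [-2.64, 20.22, -154.9, 1186.56, -9089.06]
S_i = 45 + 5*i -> [45, 50, 55, 60, 65]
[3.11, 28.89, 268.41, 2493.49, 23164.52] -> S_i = 3.11*9.29^i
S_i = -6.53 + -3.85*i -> [-6.53, -10.38, -14.23, -18.08, -21.93]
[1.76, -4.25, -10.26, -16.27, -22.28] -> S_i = 1.76 + -6.01*i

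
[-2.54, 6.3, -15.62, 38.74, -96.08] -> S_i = -2.54*(-2.48)^i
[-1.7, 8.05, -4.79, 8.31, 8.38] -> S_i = Random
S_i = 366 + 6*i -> [366, 372, 378, 384, 390]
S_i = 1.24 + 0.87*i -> [1.24, 2.11, 2.98, 3.85, 4.72]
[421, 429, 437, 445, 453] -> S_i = 421 + 8*i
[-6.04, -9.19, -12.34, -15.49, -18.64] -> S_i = -6.04 + -3.15*i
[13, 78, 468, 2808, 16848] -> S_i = 13*6^i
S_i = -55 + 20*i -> [-55, -35, -15, 5, 25]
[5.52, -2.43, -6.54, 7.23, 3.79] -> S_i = Random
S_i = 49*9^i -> [49, 441, 3969, 35721, 321489]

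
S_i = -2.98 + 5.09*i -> [-2.98, 2.11, 7.2, 12.29, 17.38]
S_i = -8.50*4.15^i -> [-8.5, -35.28, -146.39, -607.52, -2521.22]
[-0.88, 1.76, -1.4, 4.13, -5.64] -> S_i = Random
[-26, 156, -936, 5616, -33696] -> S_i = -26*-6^i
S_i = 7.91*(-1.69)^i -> [7.91, -13.37, 22.59, -38.18, 64.52]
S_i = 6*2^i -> [6, 12, 24, 48, 96]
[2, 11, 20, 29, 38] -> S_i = 2 + 9*i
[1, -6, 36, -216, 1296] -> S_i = 1*-6^i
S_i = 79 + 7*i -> [79, 86, 93, 100, 107]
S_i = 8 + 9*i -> [8, 17, 26, 35, 44]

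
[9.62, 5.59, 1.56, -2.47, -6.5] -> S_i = 9.62 + -4.03*i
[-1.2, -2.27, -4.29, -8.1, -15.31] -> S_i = -1.20*1.89^i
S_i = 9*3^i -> [9, 27, 81, 243, 729]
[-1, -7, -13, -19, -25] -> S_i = -1 + -6*i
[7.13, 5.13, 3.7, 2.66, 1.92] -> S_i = 7.13*0.72^i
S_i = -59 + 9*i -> [-59, -50, -41, -32, -23]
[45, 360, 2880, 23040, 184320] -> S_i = 45*8^i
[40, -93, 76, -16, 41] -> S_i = Random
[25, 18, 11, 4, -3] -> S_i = 25 + -7*i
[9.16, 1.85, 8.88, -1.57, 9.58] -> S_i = Random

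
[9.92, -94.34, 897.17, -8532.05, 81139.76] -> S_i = 9.92*(-9.51)^i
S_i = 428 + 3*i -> [428, 431, 434, 437, 440]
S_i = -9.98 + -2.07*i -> [-9.98, -12.05, -14.12, -16.19, -18.26]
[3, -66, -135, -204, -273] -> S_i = 3 + -69*i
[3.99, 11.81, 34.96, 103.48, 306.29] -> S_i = 3.99*2.96^i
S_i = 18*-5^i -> [18, -90, 450, -2250, 11250]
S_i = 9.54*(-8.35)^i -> [9.54, -79.66, 665.15, -5554.02, 46376.11]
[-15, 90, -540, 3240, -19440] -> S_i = -15*-6^i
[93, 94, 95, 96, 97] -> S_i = 93 + 1*i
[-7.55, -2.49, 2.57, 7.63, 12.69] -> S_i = -7.55 + 5.06*i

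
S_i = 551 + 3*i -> [551, 554, 557, 560, 563]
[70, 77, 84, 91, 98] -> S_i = 70 + 7*i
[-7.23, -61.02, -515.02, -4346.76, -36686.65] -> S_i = -7.23*8.44^i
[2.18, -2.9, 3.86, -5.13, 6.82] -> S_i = 2.18*(-1.33)^i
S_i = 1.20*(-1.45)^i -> [1.2, -1.74, 2.52, -3.66, 5.3]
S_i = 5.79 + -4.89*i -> [5.79, 0.9, -3.99, -8.88, -13.77]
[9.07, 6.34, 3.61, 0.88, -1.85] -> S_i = 9.07 + -2.73*i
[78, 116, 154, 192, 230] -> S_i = 78 + 38*i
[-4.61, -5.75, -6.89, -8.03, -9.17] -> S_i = -4.61 + -1.14*i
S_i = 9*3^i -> [9, 27, 81, 243, 729]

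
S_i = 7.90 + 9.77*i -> [7.9, 17.67, 27.44, 37.21, 46.98]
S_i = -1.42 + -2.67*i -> [-1.42, -4.09, -6.76, -9.43, -12.1]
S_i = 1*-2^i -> [1, -2, 4, -8, 16]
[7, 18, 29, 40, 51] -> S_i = 7 + 11*i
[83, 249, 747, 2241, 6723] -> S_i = 83*3^i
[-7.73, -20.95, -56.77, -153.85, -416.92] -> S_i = -7.73*2.71^i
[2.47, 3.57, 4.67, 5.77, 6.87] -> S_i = 2.47 + 1.10*i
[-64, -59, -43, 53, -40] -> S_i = Random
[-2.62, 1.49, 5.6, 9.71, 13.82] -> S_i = -2.62 + 4.11*i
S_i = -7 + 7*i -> [-7, 0, 7, 14, 21]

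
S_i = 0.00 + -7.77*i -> [0.0, -7.77, -15.54, -23.31, -31.08]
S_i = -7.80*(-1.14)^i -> [-7.8, 8.89, -10.14, 11.56, -13.17]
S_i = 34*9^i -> [34, 306, 2754, 24786, 223074]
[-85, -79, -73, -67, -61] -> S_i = -85 + 6*i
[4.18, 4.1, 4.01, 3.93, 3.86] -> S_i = 4.18*0.98^i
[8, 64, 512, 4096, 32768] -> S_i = 8*8^i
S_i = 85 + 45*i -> [85, 130, 175, 220, 265]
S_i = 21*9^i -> [21, 189, 1701, 15309, 137781]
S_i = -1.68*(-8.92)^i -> [-1.68, 14.99, -133.67, 1192.35, -10635.76]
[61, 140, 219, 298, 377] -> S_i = 61 + 79*i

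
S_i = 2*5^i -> [2, 10, 50, 250, 1250]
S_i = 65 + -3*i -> [65, 62, 59, 56, 53]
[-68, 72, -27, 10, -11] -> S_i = Random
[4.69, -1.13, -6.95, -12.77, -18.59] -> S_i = 4.69 + -5.82*i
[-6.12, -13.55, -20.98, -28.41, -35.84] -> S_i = -6.12 + -7.43*i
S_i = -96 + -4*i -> [-96, -100, -104, -108, -112]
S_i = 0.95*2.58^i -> [0.95, 2.45, 6.32, 16.31, 42.09]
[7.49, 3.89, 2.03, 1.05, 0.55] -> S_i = 7.49*0.52^i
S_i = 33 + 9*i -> [33, 42, 51, 60, 69]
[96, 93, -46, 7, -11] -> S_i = Random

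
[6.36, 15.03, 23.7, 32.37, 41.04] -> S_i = 6.36 + 8.67*i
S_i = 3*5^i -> [3, 15, 75, 375, 1875]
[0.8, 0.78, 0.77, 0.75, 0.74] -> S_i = 0.80*0.98^i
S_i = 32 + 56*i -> [32, 88, 144, 200, 256]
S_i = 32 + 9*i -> [32, 41, 50, 59, 68]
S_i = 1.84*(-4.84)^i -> [1.84, -8.91, 43.1, -208.62, 1009.72]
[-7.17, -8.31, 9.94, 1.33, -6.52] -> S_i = Random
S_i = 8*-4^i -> [8, -32, 128, -512, 2048]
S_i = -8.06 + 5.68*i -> [-8.06, -2.38, 3.3, 8.98, 14.66]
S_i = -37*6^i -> [-37, -222, -1332, -7992, -47952]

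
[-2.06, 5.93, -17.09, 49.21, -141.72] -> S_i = -2.06*(-2.88)^i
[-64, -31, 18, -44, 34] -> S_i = Random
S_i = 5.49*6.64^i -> [5.49, 36.45, 242.05, 1607.22, 10671.97]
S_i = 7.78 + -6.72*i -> [7.78, 1.06, -5.66, -12.38, -19.1]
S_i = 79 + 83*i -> [79, 162, 245, 328, 411]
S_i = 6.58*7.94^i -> [6.58, 52.25, 414.83, 3293.73, 26152.18]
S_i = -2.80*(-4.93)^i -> [-2.8, 13.8, -68.05, 335.5, -1654.04]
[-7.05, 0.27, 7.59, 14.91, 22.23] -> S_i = -7.05 + 7.32*i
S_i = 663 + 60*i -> [663, 723, 783, 843, 903]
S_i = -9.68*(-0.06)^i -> [-9.68, 0.58, -0.03, 0.0, -0.0]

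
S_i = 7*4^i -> [7, 28, 112, 448, 1792]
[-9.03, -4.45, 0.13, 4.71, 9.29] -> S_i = -9.03 + 4.58*i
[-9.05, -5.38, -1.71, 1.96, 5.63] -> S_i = -9.05 + 3.67*i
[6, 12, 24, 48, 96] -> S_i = 6*2^i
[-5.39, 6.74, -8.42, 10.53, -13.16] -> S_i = -5.39*(-1.25)^i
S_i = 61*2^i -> [61, 122, 244, 488, 976]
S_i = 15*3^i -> [15, 45, 135, 405, 1215]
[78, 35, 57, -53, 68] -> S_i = Random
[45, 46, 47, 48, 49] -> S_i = 45 + 1*i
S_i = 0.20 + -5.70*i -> [0.2, -5.5, -11.2, -16.9, -22.6]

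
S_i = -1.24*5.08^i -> [-1.24, -6.3, -32.0, -162.56, -825.8]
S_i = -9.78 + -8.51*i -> [-9.78, -18.29, -26.8, -35.31, -43.82]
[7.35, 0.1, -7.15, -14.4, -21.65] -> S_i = 7.35 + -7.25*i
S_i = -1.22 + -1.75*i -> [-1.22, -2.97, -4.72, -6.47, -8.22]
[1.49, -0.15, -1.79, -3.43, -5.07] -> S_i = 1.49 + -1.64*i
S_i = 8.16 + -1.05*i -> [8.16, 7.11, 6.06, 5.01, 3.96]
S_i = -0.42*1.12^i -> [-0.42, -0.47, -0.53, -0.59, -0.66]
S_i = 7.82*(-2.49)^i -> [7.82, -19.47, 48.48, -120.73, 300.61]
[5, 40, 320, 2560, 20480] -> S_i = 5*8^i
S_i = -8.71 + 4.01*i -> [-8.71, -4.7, -0.69, 3.32, 7.33]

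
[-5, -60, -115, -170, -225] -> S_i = -5 + -55*i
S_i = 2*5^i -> [2, 10, 50, 250, 1250]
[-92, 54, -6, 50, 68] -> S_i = Random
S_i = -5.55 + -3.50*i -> [-5.55, -9.05, -12.55, -16.05, -19.55]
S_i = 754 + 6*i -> [754, 760, 766, 772, 778]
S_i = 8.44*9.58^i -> [8.44, 80.86, 774.59, 7420.6, 71089.34]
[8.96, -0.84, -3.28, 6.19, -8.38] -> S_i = Random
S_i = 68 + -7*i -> [68, 61, 54, 47, 40]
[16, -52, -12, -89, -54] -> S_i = Random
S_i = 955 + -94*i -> [955, 861, 767, 673, 579]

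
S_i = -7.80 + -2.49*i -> [-7.8, -10.29, -12.78, -15.27, -17.76]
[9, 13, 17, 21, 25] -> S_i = 9 + 4*i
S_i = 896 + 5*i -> [896, 901, 906, 911, 916]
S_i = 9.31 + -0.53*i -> [9.31, 8.78, 8.25, 7.72, 7.19]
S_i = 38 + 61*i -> [38, 99, 160, 221, 282]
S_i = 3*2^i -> [3, 6, 12, 24, 48]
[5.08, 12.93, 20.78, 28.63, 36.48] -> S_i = 5.08 + 7.85*i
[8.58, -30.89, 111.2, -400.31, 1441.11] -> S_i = 8.58*(-3.60)^i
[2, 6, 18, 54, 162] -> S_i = 2*3^i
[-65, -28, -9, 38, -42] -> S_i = Random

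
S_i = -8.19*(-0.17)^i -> [-8.19, 1.39, -0.24, 0.04, -0.01]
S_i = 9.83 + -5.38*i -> [9.83, 4.45, -0.93, -6.31, -11.69]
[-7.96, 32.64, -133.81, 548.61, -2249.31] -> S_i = -7.96*(-4.10)^i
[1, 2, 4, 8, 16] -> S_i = 1*2^i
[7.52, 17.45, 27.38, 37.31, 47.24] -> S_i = 7.52 + 9.93*i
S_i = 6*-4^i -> [6, -24, 96, -384, 1536]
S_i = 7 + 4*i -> [7, 11, 15, 19, 23]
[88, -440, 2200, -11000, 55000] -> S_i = 88*-5^i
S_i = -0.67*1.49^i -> [-0.67, -1.0, -1.49, -2.22, -3.3]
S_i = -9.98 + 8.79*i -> [-9.98, -1.19, 7.6, 16.39, 25.18]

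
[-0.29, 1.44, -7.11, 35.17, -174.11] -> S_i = -0.29*(-4.95)^i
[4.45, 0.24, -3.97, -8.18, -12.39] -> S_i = 4.45 + -4.21*i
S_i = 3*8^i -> [3, 24, 192, 1536, 12288]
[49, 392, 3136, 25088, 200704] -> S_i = 49*8^i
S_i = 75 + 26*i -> [75, 101, 127, 153, 179]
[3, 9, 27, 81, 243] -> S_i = 3*3^i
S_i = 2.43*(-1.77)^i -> [2.43, -4.3, 7.61, -13.47, 23.85]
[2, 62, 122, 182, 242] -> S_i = 2 + 60*i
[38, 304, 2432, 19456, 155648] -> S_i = 38*8^i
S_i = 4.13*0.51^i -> [4.13, 2.11, 1.07, 0.55, 0.28]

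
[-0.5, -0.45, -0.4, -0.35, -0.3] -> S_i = -0.50 + 0.05*i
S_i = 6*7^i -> [6, 42, 294, 2058, 14406]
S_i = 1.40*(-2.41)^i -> [1.4, -3.37, 8.13, -19.6, 47.23]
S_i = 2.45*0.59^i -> [2.45, 1.45, 0.85, 0.5, 0.3]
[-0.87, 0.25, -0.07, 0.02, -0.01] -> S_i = -0.87*(-0.29)^i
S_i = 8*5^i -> [8, 40, 200, 1000, 5000]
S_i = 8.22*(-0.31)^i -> [8.22, -2.55, 0.79, -0.24, 0.08]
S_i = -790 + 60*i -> [-790, -730, -670, -610, -550]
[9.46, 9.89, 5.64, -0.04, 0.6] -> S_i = Random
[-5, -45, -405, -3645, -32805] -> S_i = -5*9^i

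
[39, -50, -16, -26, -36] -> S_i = Random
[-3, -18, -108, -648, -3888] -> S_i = -3*6^i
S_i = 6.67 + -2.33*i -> [6.67, 4.34, 2.01, -0.32, -2.65]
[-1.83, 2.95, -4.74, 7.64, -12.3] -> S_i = -1.83*(-1.61)^i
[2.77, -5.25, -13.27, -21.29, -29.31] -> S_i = 2.77 + -8.02*i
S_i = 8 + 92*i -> [8, 100, 192, 284, 376]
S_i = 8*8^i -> [8, 64, 512, 4096, 32768]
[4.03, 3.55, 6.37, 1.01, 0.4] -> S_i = Random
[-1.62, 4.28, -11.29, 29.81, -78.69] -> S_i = -1.62*(-2.64)^i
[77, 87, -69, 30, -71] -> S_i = Random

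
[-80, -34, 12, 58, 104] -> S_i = -80 + 46*i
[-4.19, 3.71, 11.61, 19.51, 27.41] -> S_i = -4.19 + 7.90*i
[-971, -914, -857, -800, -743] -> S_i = -971 + 57*i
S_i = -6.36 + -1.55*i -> [-6.36, -7.91, -9.46, -11.01, -12.56]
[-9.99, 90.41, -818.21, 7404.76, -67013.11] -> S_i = -9.99*(-9.05)^i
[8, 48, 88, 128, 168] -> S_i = 8 + 40*i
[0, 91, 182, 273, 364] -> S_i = 0 + 91*i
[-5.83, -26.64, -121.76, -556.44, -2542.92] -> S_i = -5.83*4.57^i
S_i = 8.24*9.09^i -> [8.24, 74.9, 680.86, 6188.98, 56257.8]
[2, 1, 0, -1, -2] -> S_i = 2 + -1*i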